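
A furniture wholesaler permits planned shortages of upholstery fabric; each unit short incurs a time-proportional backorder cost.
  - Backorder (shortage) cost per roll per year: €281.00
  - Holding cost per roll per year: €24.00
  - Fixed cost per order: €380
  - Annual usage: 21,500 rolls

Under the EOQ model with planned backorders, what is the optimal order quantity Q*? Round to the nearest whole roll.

860 rolls

Q* = √(2DS/H) · √((H + b)/b)
   = √(2 × 21,500 × 380 / 24) · √((24 + 281) / 281)
   = 825.126 × 1.0418 ≈ 859.64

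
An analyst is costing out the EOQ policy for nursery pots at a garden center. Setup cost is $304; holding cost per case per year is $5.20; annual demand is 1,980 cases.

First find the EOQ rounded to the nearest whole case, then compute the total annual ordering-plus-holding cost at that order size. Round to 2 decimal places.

$2,501.99

Q* = √(2·D·S / H) = √(2·1,980·304 / 5.2) = √231,507.7 ≈ 481.15 → Q = 481 cases
Ordering: D/Q × S = 1,980/481 × $304 = $1,251.39
Holding:  Q/2 × H = 481/2 × $5.2 = $1,250.60
Total = $1,251.39 + $1,250.60 = $2,501.99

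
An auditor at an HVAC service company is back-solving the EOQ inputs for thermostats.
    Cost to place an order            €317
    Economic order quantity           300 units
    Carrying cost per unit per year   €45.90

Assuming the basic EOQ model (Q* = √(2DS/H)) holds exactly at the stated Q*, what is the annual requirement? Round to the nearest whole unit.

6,516 units per year

EOQ relation: Q² = 2DS/H, so rearrange for the unknown.
D = Q²H / (2S) = 300² × 45.9 / (2 × 317) = 6,515.77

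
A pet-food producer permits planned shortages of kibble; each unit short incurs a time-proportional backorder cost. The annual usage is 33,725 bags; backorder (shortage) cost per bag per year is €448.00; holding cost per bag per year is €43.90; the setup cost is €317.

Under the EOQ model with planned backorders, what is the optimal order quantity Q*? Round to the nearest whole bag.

Q* = √(2DS/H) · √((H + b)/b)
   = √(2 × 33,725 × 317 / 43.9) · √((43.9 + 448) / 448)
   = 697.892 × 1.0479 ≈ 731.29

731 bags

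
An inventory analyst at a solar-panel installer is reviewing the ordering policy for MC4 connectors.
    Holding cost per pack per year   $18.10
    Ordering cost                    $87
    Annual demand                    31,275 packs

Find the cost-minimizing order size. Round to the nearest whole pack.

548 packs

2DS/H = 2·31,275·87/18.1 = 300,654.70
EOQ = √300,654.70 ≈ 548.32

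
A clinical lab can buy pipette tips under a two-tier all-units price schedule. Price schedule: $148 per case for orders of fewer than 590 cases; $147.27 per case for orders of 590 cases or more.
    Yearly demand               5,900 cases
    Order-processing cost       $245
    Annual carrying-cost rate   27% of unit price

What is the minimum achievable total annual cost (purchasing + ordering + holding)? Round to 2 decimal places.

$883,073.06

H₁ = 27%×$148 = $39.9600;  H₂ = 27%×$147.27 = $39.7629
EOQ₁ = √(2×5,900×245/39.9600) = 268.97  (< 590, feasible at tier 1)
EOQ₂ = √(2×5,900×245/39.7629) = 269.64  (< 590 → use Q = 590 at tier-2 price)
TC(tier 1 (EOQ₁), Q≈269.0) = $883,948.23
TC(tier 2, Q≈590.0) = $883,073.06
Minimum at tier 2: $883,073.06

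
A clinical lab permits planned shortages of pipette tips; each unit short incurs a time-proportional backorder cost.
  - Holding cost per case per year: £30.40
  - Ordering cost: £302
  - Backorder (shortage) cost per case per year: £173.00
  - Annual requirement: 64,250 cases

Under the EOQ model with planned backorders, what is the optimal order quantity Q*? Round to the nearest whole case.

Basic EOQ = √(2·64,250·302/30.4) = 1,129.843
Backorder adjustment √((H+b)/b) = √((30.4+173)/173) = 1.0843
Q* = 1,129.843 × 1.0843 ≈ 1,225.10

1,225 cases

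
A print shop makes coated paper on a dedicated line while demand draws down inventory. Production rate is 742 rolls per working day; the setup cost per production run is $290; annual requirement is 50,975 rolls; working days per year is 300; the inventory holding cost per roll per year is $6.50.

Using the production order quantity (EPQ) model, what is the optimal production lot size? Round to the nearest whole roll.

d = 50,975/300 = 169.9167 rolls/day;  effective holding cost H(1 − d/p) = 6.5·(1 − 169.9167/742) = 5.01151
Q* = √(2DS / H_eff) = √(2·50,975·290 / 5.01151) ≈ 2,428.89

2,429 rolls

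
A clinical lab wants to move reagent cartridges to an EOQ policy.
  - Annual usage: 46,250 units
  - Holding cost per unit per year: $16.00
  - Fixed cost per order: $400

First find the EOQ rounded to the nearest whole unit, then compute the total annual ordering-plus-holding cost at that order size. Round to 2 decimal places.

$24,331.05

EOQ = √(2DS/H) = √(2 × 46,250 × 400 / 16)
    = √(2,312,500.00) ≈ 1,520.69 → Q = 1,521 units
Orders/yr = 46,250/1,521 = 30.408; ordering cost = 30.408 × $400 = $12,163.05
Average inventory = 1,521/2 = 760.5; holding cost = 760.5 × $16 = $12,168.00
Total = $12,163.05 + $12,168.00 = $24,331.05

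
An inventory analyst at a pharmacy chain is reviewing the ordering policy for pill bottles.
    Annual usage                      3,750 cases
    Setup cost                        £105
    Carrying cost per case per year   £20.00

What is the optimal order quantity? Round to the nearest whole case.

198 cases

Q* = √(2·D·S / H) = √(2·3,750·105 / 20) = √39,375.0 ≈ 198.43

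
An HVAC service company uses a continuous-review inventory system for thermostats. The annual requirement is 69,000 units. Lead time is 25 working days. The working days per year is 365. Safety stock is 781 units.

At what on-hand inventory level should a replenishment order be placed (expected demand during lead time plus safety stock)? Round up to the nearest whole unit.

Daily demand d = 69,000 / 365 = 189.041 units/day
Demand during lead time = 189.041 × 25 = 4,726.03
Reorder point = 4,726.03 + 781 = 5,507.03 → round up

5,508 units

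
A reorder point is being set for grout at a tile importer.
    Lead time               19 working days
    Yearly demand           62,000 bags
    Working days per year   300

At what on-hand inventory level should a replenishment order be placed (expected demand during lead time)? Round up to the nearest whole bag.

3,927 bags

Daily demand d = 62,000 / 300 = 206.667 bags/day
Demand during lead time = 206.667 × 19 = 3,926.67
Reorder point = 3,926.67 → round up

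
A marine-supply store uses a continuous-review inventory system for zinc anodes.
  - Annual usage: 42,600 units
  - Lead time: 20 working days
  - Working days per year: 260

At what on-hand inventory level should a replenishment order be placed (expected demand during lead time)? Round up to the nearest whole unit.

Daily demand d = 42,600 / 260 = 163.846 units/day
Demand during lead time = 163.846 × 20 = 3,276.92
Reorder point = 3,276.92 → round up

3,277 units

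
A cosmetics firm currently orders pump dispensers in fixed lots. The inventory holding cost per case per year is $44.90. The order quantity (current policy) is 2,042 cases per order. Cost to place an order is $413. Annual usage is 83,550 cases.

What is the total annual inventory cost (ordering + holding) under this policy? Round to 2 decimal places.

Orders/yr = 83,550/2,042 = 40.916; ordering cost = 40.916 × $413 = $16,898.21
Average inventory = 2,042/2 = 1021; holding cost = 1021 × $44.9 = $45,842.90
Total = $16,898.21 + $45,842.90 = $62,741.11

$62,741.11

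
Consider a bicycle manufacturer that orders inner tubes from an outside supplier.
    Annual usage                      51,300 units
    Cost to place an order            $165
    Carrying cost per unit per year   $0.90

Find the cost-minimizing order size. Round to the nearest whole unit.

4,337 units

EOQ = √(2DS/H) = √(2 × 51,300 × 165 / 0.9)
    = √(18,810,000.00) ≈ 4,337.05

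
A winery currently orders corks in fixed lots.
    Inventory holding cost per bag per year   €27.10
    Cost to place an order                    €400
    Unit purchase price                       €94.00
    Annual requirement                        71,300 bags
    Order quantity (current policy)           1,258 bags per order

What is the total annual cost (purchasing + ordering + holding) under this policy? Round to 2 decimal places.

Ordering: D/Q × S = 71,300/1,258 × €400 = €22,670.91
Holding:  Q/2 × H = 1,258/2 × €27.1 = €17,045.90
Purchase cost = D·C = 71,300 × 94 = €6,702,200.00
Total = €22,670.91 + €17,045.90 + €6,702,200.00 = €6,741,916.81

€6,741,916.81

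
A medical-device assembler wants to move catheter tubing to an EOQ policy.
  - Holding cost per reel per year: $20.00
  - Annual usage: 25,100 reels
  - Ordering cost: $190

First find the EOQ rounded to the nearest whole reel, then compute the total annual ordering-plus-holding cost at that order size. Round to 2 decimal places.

Optimal lot size Q* = (2 × 25,100 × $190 / $20)^½ ≈ 690.58 → Q = 691 reels
Orders/yr = 25,100/691 = 36.324; ordering cost = 36.324 × $190 = $6,901.59
Average inventory = 691/2 = 345.5; holding cost = 345.5 × $20 = $6,910.00
Total = $6,901.59 + $6,910.00 = $13,811.59

$13,811.59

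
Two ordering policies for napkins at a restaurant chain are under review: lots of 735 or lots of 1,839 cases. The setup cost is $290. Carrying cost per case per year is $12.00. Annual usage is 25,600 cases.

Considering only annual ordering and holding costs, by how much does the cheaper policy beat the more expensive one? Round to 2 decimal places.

Annual cost at Q: ordering D·S/Q plus holding Q·H/2.
TC(735) = (25,600/735)×290 + (735/2)×12 = $14,510.68
TC(1,839) = (25,600/1,839)×290 + (1,839/2)×12 = $15,070.98
Lots of 735 are cheaper by $560.30.

$560.30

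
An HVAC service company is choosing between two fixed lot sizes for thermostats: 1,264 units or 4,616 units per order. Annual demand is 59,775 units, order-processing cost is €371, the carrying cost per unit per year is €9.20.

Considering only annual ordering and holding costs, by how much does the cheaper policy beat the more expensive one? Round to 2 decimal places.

TC(Q) = (D/Q)S + (Q/2)H
TC(1,264) = (59,775/1,264)×371 + (1,264/2)×9.2 = €23,359.12
TC(4,616) = (59,775/4,616)×371 + (4,616/2)×9.2 = €26,037.87
Lots of 1,264 are cheaper by €2,678.75.

€2,678.75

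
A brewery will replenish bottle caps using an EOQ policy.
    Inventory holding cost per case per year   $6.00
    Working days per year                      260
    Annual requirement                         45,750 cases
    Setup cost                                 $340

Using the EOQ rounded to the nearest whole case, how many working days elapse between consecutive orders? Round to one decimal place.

12.9 days

2DS/H = 2·45,750·340/6 = 5,185,000.00
EOQ = √5,185,000.00 ≈ 2,277.06 → Q = 2,277 cases
T = Q/D × 260 days = 2,277/45,750 × 260 = 12.940 days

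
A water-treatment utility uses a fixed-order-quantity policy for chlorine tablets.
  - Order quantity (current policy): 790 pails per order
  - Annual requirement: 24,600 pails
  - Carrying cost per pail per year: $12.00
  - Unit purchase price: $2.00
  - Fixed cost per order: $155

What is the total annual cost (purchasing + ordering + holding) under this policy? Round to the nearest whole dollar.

Ordering: D/Q × S = 24,600/790 × $155 = $4,826.58
Holding:  Q/2 × H = 790/2 × $12 = $4,740.00
Purchase cost = D·C = 24,600 × 2 = $49,200.00
Total = $4,826.58 + $4,740.00 + $49,200.00 = $58,766.58

$58,767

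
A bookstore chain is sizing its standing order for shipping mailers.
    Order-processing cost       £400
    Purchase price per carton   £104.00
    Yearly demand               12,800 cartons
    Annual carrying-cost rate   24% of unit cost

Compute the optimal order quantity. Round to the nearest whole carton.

641 cartons

H = i·C = 0.24 × £104 = £24.9600 per carton-year
Optimal lot size Q* = (2 × 12,800 × £400 / £24.96)^½ ≈ 640.51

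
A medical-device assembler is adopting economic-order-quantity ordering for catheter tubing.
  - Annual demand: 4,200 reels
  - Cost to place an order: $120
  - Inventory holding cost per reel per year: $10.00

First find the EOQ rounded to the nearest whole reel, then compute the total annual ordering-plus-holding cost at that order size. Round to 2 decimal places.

Optimal lot size Q* = (2 × 4,200 × $120 / $10)^½ ≈ 317.49 → Q = 317 reels
Orders/yr = 4,200/317 = 13.249; ordering cost = 13.249 × $120 = $1,589.91
Average inventory = 317/2 = 158.5; holding cost = 158.5 × $10 = $1,585.00
Total = $1,589.91 + $1,585.00 = $3,174.91

$3,174.91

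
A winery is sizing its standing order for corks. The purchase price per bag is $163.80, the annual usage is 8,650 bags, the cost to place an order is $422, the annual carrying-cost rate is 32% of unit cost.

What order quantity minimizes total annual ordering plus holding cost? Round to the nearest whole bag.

H = i·C = 0.32 × $163.8 = $52.4160 per bag-year
2DS/H = 2·8,650·422/52.416 = 139,281.90
EOQ = √139,281.90 ≈ 373.20

373 bags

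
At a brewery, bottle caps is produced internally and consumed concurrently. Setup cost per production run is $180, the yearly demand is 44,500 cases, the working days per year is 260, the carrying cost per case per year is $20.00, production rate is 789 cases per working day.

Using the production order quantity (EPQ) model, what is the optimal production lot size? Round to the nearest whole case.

Daily demand d = 44,500/260 = 171.154; p = 789; 1 − d/p = 0.78307
EPQ = √(2DS / (H(1 − d/p)))
    = √(2 × 44,500 × 180 / (20 × 0.78307)) ≈ 1,011.38

1,011 cases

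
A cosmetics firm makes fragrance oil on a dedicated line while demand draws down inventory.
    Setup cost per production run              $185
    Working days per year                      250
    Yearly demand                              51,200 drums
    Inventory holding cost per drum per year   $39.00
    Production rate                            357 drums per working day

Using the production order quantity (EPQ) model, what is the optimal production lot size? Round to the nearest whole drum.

1,067 drums

Daily demand d = 51,200/250 = 204.800; p = 357; 1 − d/p = 0.42633
EPQ = √(2DS / (H(1 − d/p)))
    = √(2 × 51,200 × 185 / (39 × 0.42633)) ≈ 1,067.41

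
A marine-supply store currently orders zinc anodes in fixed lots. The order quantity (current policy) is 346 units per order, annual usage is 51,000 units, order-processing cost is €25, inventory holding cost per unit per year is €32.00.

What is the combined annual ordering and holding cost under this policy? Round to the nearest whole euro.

€9,221

Ordering: D/Q × S = 51,000/346 × €25 = €3,684.97
Holding:  Q/2 × H = 346/2 × €32 = €5,536.00
Total = €3,684.97 + €5,536.00 = €9,220.97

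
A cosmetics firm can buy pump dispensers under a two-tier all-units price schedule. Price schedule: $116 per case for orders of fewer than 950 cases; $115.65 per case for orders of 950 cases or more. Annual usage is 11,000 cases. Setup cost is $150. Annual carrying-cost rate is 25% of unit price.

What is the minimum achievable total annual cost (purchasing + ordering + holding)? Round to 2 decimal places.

$1,285,782.64

H₁ = 25%×$116 = $29.0000;  H₂ = 25%×$115.65 = $28.9125
EOQ₁ = √(2×11,000×150/29.0000) = 337.33  (< 950, feasible at tier 1)
EOQ₂ = √(2×11,000×150/28.9125) = 337.84  (< 950 → use Q = 950 at tier-2 price)
TC(tier 1 (EOQ₁), Q≈337.3) = $1,285,782.64
TC(tier 2, Q≈950.0) = $1,287,620.28
Minimum at tier 1 (EOQ₁): $1,285,782.64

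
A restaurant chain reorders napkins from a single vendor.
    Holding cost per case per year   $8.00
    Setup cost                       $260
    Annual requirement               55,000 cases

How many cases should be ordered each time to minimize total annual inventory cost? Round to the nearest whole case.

1,891 cases

2DS/H = 2·55,000·260/8 = 3,575,000.00
EOQ = √3,575,000.00 ≈ 1,890.77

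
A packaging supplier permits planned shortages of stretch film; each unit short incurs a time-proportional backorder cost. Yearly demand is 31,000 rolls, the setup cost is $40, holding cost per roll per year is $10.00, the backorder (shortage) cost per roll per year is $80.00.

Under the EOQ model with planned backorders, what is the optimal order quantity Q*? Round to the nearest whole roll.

528 rolls

Q* = √(2DS/H) · √((H + b)/b)
   = √(2 × 31,000 × 40 / 10) · √((10 + 80) / 80)
   = 497.996 × 1.0607 ≈ 528.20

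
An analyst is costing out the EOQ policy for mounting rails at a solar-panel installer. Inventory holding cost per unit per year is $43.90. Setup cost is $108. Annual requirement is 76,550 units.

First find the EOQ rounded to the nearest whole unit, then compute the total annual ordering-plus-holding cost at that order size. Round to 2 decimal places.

$26,942.12

2DS/H = 2·76,550·108/43.9 = 376,646.92
EOQ = √376,646.92 ≈ 613.72 → Q = 614 units
Annual ordering cost = (D/Q)·S = (76,550/614) × 108 = $13,464.82
Annual holding cost  = (Q/2)·H = (614/2) × 43.9 = $13,477.30
Total = $13,464.82 + $13,477.30 = $26,942.12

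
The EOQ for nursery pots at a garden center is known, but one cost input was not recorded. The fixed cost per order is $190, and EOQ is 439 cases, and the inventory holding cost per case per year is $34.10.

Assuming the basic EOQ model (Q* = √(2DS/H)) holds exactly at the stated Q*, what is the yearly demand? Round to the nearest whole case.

17,294 cases per year

From Q* = √(2DS/H) ⇒ Q*² = 2DS/H.
D = Q²H / (2S) = 439² × 34.1 / (2 × 190) = 17,294.17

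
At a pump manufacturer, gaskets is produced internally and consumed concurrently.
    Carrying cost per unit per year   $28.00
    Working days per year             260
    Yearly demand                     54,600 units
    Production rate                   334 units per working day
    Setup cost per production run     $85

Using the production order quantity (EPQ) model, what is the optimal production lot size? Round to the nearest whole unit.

Daily demand d = 54,600/260 = 210.000; p = 334; 1 − d/p = 0.37126
EPQ = √(2DS / (H(1 − d/p)))
    = √(2 × 54,600 × 85 / (28 × 0.37126)) ≈ 944.94

945 units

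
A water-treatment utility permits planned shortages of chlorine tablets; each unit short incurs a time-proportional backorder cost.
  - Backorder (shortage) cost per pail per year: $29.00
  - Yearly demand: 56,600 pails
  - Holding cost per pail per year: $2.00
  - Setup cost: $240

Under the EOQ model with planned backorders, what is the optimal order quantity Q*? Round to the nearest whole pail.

3,811 pails

Q* = √(2DS/H) · √((H + b)/b)
   = √(2 × 56,600 × 240 / 2) · √((2 + 29) / 29)
   = 3,685.648 × 1.0339 ≈ 3,810.62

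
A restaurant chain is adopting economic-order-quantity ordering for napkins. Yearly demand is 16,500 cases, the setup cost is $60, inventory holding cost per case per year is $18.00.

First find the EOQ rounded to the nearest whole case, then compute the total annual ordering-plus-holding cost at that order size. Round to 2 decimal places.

$5,969.93

2DS/H = 2·16,500·60/18 = 110,000.00
EOQ = √110,000.00 ≈ 331.66 → Q = 332 cases
Annual ordering cost = (D/Q)·S = (16,500/332) × 60 = $2,981.93
Annual holding cost  = (Q/2)·H = (332/2) × 18 = $2,988.00
Total = $2,981.93 + $2,988.00 = $5,969.93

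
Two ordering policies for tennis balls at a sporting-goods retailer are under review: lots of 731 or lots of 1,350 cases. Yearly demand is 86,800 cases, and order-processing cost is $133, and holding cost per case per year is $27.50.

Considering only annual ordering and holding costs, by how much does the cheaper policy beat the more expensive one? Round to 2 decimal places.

$1,270.04

Annual cost at Q: ordering D·S/Q plus holding Q·H/2.
TC(731) = (86,800/731)×133 + (731/2)×27.5 = $25,843.86
TC(1,350) = (86,800/1,350)×133 + (1,350/2)×27.5 = $27,113.91
Cheaper: Q = 731.  Difference = $1,270.04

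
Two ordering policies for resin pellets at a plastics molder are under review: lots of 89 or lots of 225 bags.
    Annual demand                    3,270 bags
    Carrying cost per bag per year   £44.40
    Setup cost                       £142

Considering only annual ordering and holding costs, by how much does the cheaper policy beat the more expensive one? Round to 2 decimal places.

Annual cost at Q: ordering D·S/Q plus holding Q·H/2.
TC(89) = (3,270/89)×142 + (89/2)×44.4 = £7,193.10
TC(225) = (3,270/225)×142 + (225/2)×44.4 = £7,058.73
Lots of 225 are cheaper by £134.37.

£134.37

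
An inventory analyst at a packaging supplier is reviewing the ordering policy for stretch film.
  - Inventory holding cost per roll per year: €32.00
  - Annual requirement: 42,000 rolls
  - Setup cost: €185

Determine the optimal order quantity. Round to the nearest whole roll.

Q* = √(2·D·S / H) = √(2·42,000·185 / 32) = √485,625.0 ≈ 696.87

697 rolls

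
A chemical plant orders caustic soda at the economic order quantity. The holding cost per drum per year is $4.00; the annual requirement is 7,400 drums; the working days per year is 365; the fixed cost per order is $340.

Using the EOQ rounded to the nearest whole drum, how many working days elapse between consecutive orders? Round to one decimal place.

2DS/H = 2·7,400·340/4 = 1,258,000.00
EOQ = √1,258,000.00 ≈ 1,121.61 → Q = 1,122 drums
T = Q/D × 365 days = 1,122/7,400 × 365 = 55.342 days

55.3 days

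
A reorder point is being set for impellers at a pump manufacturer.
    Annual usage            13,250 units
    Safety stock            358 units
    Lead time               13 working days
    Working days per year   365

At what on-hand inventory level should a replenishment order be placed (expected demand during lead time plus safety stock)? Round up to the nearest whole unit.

830 units

Daily demand d = 13,250 / 365 = 36.301 units/day
Demand during lead time = 36.301 × 13 = 471.92
Reorder point = 471.92 + 358 = 829.92 → round up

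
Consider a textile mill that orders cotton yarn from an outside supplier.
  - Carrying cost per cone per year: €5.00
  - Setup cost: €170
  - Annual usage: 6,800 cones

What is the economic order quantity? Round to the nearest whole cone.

680 cones

EOQ = √(2DS/H) = √(2 × 6,800 × 170 / 5)
    = √(462,400.00) ≈ 680.00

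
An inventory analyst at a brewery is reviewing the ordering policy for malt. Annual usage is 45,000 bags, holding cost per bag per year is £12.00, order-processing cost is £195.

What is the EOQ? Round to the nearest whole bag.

Q* = √(2·D·S / H) = √(2·45,000·195 / 12) = √1,462,500.0 ≈ 1,209.34

1,209 bags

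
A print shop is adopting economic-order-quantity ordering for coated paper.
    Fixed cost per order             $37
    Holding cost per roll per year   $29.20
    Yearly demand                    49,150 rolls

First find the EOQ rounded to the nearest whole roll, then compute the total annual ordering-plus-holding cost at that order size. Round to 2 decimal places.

2DS/H = 2·49,150·37/29.2 = 124,558.22
EOQ = √124,558.22 ≈ 352.93 → Q = 353 rolls
Orders/yr = 49,150/353 = 139.235; ordering cost = 139.235 × $37 = $5,151.70
Average inventory = 353/2 = 176.5; holding cost = 176.5 × $29.2 = $5,153.80
Total = $5,151.70 + $5,153.80 = $10,305.50

$10,305.50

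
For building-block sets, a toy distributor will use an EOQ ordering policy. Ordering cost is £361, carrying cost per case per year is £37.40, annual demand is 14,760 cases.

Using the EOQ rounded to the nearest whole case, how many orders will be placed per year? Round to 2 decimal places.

27.64 orders per year

Q* = √(2·D·S / H) = √(2·14,760·361 / 37.4) = √284,939.0 ≈ 533.80 → Q = 534
Orders per year = D/Q = 14,760 / 534 = 27.640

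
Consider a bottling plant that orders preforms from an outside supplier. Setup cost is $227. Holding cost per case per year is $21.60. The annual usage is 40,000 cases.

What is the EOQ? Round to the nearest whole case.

917 cases

2DS/H = 2·40,000·227/21.6 = 840,740.74
EOQ = √840,740.74 ≈ 916.92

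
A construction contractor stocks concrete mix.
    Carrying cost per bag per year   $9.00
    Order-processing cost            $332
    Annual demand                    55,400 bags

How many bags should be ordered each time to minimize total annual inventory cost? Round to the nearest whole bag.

2,022 bags

2DS/H = 2·55,400·332/9 = 4,087,288.89
EOQ = √4,087,288.89 ≈ 2,021.70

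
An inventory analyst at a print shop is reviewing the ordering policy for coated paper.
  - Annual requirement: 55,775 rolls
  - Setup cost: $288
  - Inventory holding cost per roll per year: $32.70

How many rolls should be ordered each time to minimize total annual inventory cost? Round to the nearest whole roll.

EOQ = √(2DS/H) = √(2 × 55,775 × 288 / 32.7)
    = √(982,458.72) ≈ 991.19

991 rolls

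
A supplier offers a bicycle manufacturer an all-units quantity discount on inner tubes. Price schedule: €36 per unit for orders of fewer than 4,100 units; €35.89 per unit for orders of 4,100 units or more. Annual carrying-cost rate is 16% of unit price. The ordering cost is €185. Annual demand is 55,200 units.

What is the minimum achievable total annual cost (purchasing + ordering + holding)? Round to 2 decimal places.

€1,995,390.65

H₁ = 16%×€36 = €5.7600;  H₂ = 16%×€35.89 = €5.7424
EOQ₁ = √(2×55,200×185/5.7600) = 1,883.04  (< 4,100, feasible at tier 1)
EOQ₂ = √(2×55,200×185/5.7424) = 1,885.92  (< 4,100 → use Q = 4,100 at tier-2 price)
TC(tier 1 (EOQ₁), Q≈1,883.0) = €1,998,046.30
TC(tier 2, Q≈4,100.0) = €1,995,390.65
Minimum at tier 2: €1,995,390.65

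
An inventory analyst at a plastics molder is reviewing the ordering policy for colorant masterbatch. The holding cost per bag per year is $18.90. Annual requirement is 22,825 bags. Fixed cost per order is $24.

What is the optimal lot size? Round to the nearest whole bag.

Q* = √(2·D·S / H) = √(2·22,825·24 / 18.9) = √57,968.3 ≈ 240.77

241 bags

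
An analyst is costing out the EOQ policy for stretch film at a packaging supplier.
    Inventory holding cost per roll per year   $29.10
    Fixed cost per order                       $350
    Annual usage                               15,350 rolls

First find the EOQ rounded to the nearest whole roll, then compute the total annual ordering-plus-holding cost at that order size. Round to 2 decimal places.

EOQ = √(2DS/H) = √(2 × 15,350 × 350 / 29.1)
    = √(369,243.99) ≈ 607.65 → Q = 608 rolls
Ordering: D/Q × S = 15,350/608 × $350 = $8,836.35
Holding:  Q/2 × H = 608/2 × $29.1 = $8,846.40
Total = $8,836.35 + $8,846.40 = $17,682.75

$17,682.75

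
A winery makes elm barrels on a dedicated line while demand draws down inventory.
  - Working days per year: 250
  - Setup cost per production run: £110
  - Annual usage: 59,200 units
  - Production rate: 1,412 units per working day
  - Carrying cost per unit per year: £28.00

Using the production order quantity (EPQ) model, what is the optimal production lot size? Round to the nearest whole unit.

Daily demand d = 59,200/250 = 236.800; p = 1412; 1 − d/p = 0.83229
EPQ = √(2DS / (H(1 − d/p)))
    = √(2 × 59,200 × 110 / (28 × 0.83229)) ≈ 747.57

748 units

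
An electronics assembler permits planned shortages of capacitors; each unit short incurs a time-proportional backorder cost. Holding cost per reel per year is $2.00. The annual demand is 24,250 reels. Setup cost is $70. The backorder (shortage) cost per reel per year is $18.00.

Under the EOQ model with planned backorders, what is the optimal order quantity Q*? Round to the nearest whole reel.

1,373 reels

Q* = √(2DS/H) · √((H + b)/b)
   = √(2 × 24,250 × 70 / 2) · √((2 + 18) / 18)
   = 1,302.881 × 1.0541 ≈ 1,373.36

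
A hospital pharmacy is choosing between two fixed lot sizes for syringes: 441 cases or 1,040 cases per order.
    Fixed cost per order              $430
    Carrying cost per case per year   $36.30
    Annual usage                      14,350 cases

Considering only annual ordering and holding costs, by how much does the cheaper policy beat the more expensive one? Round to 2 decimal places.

TC(Q) = (D/Q)S + (Q/2)H
TC(441) = (14,350/441)×430 + (441/2)×36.3 = $21,996.21
TC(1,040) = (14,350/1,040)×430 + (1,040/2)×36.3 = $24,809.17
Lots of 441 are cheaper by $2,812.96.

$2,812.96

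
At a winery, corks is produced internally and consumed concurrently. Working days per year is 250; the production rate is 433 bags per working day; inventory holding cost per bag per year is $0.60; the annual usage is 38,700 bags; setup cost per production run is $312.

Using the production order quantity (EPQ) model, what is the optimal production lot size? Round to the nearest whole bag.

Daily demand d = 38,700/250 = 154.800; p = 433; 1 − d/p = 0.64249
EPQ = √(2DS / (H(1 − d/p)))
    = √(2 × 38,700 × 312 / (0.6 × 0.64249)) ≈ 7,914.76

7,915 bags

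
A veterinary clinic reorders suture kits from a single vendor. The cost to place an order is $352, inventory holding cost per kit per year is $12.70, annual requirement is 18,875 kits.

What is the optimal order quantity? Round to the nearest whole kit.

Optimal lot size Q* = (2 × 18,875 × $352 / $12.7)^½ ≈ 1,022.89

1,023 kits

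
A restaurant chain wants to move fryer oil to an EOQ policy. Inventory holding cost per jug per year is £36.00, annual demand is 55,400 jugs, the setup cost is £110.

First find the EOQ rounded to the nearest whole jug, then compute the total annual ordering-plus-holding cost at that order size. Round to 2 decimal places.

2DS/H = 2·55,400·110/36 = 338,555.56
EOQ = √338,555.56 ≈ 581.86 → Q = 582 jugs
Annual ordering cost = (D/Q)·S = (55,400/582) × 110 = £10,470.79
Annual holding cost  = (Q/2)·H = (582/2) × 36 = £10,476.00
Total = £10,470.79 + £10,476.00 = £20,946.79

£20,946.79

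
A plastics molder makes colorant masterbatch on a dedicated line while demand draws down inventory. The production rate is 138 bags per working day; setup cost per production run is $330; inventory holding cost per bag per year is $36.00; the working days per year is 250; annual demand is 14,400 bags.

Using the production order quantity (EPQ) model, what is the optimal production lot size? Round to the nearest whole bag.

d = 14,400/250 = 57.6000 bags/day;  effective holding cost H(1 − d/p) = 36·(1 − 57.6000/138) = 20.97391
Q* = √(2DS / H_eff) = √(2·14,400·330 / 20.97391) ≈ 673.15

673 bags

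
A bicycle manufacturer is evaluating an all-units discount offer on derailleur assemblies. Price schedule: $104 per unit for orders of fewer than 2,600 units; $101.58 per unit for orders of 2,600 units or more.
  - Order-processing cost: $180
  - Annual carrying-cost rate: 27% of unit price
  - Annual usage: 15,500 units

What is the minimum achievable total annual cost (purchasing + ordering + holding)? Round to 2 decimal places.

$1,611,217.66

H₁ = 27%×$104 = $28.0800;  H₂ = 27%×$101.58 = $27.4266
EOQ₁ = √(2×15,500×180/28.0800) = 445.78  (< 2,600, feasible at tier 1)
EOQ₂ = √(2×15,500×180/27.4266) = 451.06  (< 2,600 → use Q = 2,600 at tier-2 price)
TC(tier 1 (EOQ₁), Q≈445.8) = $1,624,517.44
TC(tier 2, Q≈2,600.0) = $1,611,217.66
Minimum at tier 2: $1,611,217.66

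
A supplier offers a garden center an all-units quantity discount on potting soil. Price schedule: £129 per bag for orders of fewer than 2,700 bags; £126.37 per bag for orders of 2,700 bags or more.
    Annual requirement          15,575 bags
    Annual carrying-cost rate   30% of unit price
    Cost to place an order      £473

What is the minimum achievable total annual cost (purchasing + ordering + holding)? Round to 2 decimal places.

£2,022,121.11

H₁ = 30%×£129 = £38.7000;  H₂ = 30%×£126.37 = £37.9110
EOQ₁ = √(2×15,575×473/38.7000) = 617.03  (< 2,700, feasible at tier 1)
EOQ₂ = √(2×15,575×473/37.9110) = 623.41  (< 2,700 → use Q = 2,700 at tier-2 price)
TC(tier 1 (EOQ₁), Q≈617.0) = £2,033,053.94
TC(tier 2, Q≈2,700.0) = £2,022,121.11
Minimum at tier 2: £2,022,121.11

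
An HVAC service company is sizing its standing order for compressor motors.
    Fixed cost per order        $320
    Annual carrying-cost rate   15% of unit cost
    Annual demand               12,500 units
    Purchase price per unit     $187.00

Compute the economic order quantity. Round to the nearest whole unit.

534 units

H = i·C = 0.15 × $187 = $28.0500 per unit-year
EOQ = √(2DS/H) = √(2 × 12,500 × 320 / 28.05)
    = √(285,204.99) ≈ 534.05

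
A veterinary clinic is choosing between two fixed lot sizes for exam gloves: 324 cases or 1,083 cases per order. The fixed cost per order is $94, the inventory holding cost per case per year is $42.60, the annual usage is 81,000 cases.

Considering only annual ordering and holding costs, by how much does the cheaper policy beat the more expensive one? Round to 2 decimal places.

$302.83

TC(Q) = (D/Q)S + (Q/2)H
TC(324) = (81,000/324)×94 + (324/2)×42.6 = $30,401.20
TC(1,083) = (81,000/1,083)×94 + (1,083/2)×42.6 = $30,098.37
Lots of 1,083 are cheaper by $302.83.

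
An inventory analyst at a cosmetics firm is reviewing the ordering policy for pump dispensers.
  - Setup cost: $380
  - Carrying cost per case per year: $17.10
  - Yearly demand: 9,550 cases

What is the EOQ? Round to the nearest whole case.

651 cases

Q* = √(2·D·S / H) = √(2·9,550·380 / 17.1) = √424,444.4 ≈ 651.49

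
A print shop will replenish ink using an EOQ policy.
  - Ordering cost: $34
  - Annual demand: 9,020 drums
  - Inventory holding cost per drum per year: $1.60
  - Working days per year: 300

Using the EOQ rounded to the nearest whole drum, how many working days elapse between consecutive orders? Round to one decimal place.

2DS/H = 2·9,020·34/1.6 = 383,350.00
EOQ = √383,350.00 ≈ 619.15 → Q = 619 drums
Cycle time = (working days × Q)/D = (300 × 619) / 9,020 = 20.588 days

20.6 days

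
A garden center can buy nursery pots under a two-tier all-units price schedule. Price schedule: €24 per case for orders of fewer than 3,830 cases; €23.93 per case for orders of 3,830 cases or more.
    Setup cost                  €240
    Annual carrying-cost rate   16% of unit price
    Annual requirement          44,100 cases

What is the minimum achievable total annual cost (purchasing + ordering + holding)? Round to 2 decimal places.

€1,065,408.60

H₁ = 16%×€24 = €3.8400;  H₂ = 16%×€23.93 = €3.8288
EOQ₁ = √(2×44,100×240/3.8400) = 2,347.87  (< 3,830, feasible at tier 1)
EOQ₂ = √(2×44,100×240/3.8288) = 2,351.30  (< 3,830 → use Q = 3,830 at tier-2 price)
TC(tier 1 (EOQ₁), Q≈2,347.9) = €1,067,415.83
TC(tier 2, Q≈3,830.0) = €1,065,408.60
Minimum at tier 2: €1,065,408.60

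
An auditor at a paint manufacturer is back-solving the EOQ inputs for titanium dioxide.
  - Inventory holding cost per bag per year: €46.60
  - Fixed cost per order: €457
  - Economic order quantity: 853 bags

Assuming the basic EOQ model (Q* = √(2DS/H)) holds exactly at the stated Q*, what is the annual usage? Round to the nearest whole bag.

Since Q* = (2DS/H)^½, squaring gives Q*²·H = 2DS.
D = Q²H / (2S) = 853² × 46.6 / (2 × 457) = 37,096.91

37,097 bags per year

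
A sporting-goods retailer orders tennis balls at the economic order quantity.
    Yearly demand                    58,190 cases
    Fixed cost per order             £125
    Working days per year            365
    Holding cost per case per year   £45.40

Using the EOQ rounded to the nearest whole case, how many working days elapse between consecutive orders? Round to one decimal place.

2DS/H = 2·58,190·125/45.4 = 320,429.52
EOQ = √320,429.52 ≈ 566.06 → Q = 566 cases
Days between orders = 365 / (D/Q) = 365 / 102.809 ≈ 3.550

3.6 days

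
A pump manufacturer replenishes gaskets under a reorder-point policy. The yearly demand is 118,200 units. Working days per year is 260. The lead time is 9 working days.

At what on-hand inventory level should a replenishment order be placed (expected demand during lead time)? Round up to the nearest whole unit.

4,092 units

Daily demand d = 118,200 / 260 = 454.615 units/day
Demand during lead time = 454.615 × 9 = 4,091.54
Reorder point = 4,091.54 → round up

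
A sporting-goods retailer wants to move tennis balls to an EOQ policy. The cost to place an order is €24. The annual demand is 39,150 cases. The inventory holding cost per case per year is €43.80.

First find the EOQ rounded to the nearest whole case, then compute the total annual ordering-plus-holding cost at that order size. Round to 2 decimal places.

€9,072.43

Q* = √(2·D·S / H) = √(2·39,150·24 / 43.8) = √42,904.1 ≈ 207.13 → Q = 207 cases
Annual ordering cost = (D/Q)·S = (39,150/207) × 24 = €4,539.13
Annual holding cost  = (Q/2)·H = (207/2) × 43.8 = €4,533.30
Total = €4,539.13 + €4,533.30 = €9,072.43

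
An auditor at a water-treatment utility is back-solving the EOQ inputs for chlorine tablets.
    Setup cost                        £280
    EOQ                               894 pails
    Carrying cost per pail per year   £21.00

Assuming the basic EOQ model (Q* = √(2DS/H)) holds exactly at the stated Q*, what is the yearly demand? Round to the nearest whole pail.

Since Q* = (2DS/H)^½, squaring gives Q*²·H = 2DS.
D = Q²H / (2S) = 894² × 21 / (2 × 280) = 29,971.35

29,971 pails per year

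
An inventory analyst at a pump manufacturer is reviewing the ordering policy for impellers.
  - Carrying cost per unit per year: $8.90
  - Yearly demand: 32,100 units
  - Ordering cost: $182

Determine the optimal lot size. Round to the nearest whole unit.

1,146 units

Q* = √(2·D·S / H) = √(2·32,100·182 / 8.9) = √1,312,853.9 ≈ 1,145.80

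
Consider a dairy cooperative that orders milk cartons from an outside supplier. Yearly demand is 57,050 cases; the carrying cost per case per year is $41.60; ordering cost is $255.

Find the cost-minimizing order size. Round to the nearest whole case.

Q* = √(2·D·S / H) = √(2·57,050·255 / 41.6) = √699,411.1 ≈ 836.31

836 cases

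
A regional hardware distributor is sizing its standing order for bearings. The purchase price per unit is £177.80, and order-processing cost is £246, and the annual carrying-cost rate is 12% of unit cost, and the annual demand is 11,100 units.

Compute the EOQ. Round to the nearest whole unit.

506 units

Holding cost per unit per year: H = 12% × £177.8 = £21.3360
EOQ = √(2DS/H) = √(2 × 11,100 × 246 / 21.336)
    = √(255,961.75) ≈ 505.93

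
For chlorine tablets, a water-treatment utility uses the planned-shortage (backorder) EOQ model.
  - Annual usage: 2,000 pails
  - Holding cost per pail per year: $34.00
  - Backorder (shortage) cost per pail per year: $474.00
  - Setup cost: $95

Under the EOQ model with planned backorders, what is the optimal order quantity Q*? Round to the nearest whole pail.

109 pails

Q* = √(2DS/H) · √((H + b)/b)
   = √(2 × 2,000 × 95 / 34) · √((34 + 474) / 474)
   = 105.719 × 1.0352 ≈ 109.44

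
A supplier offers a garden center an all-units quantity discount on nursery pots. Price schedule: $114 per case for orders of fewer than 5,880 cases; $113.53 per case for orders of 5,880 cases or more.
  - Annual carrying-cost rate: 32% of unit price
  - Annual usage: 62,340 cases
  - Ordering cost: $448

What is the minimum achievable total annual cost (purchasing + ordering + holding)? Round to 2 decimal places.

$7,151,900.34

H₁ = 32%×$114 = $36.4800;  H₂ = 32%×$113.53 = $36.3296
EOQ₁ = √(2×62,340×448/36.4800) = 1,237.40  (< 5,880, feasible at tier 1)
EOQ₂ = √(2×62,340×448/36.3296) = 1,239.96  (< 5,880 → use Q = 5,880 at tier-2 price)
TC(tier 1 (EOQ₁), Q≈1,237.4) = $7,151,900.34
TC(tier 2, Q≈5,880.0) = $7,189,018.94
Minimum at tier 1 (EOQ₁): $7,151,900.34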